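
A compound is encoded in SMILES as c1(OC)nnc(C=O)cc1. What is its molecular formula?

Heavy atoms from the SMILES: 6 C, 2 N, 2 O.
Implicit hydrogens by atom environment:
  2 × C (aromatic): 1 H each → 2
  2 × C (aromatic): no H
  2 × N (aromatic): no H
  2 × O: no H
  1 × C: 3 H
  1 × C: 1 H
  Total hydrogens = 6.
Molecular formula: C6H6N2O2

C6H6N2O2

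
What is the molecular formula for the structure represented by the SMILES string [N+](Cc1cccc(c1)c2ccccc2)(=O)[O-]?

C13H11NO2

Heavy atoms from the SMILES: 13 C, 1 N, 2 O.
Implicit hydrogens by atom environment:
  9 × C (aromatic): 1 H each → 9
  3 × C (aromatic): no H
  1 × C: 2 H
  1 × N (charge +1): no H
  1 × O: no H
  1 × O (charge -1): no H
  Total hydrogens = 11.
Molecular formula: C13H11NO2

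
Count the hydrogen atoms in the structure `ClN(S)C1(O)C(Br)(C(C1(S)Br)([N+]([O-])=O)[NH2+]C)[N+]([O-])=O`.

Hydrogens are implicit in SMILES; fill each atom to its normal valence:
  4 × C: no H
  2 × Br: no H
  2 × N (charge +1): no H
  2 × O: no H
  2 × O (charge -1): no H
  2 × S: 1 H each → 2
  1 × C: 3 H
  1 × Cl: no H
  1 × N (charge +1): 2 H
  1 × N: no H
  1 × O: 1 H
  Total hydrogens = 8.

8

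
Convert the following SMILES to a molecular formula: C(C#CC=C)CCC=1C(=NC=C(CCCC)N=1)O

Heavy atoms from the SMILES: 15 C, 2 N, 1 O.
Implicit hydrogens by atom environment:
  7 × C: 2 H each → 14
  3 × C (aromatic): no H
  2 × C: no H
  2 × N (aromatic): no H
  1 × C: 3 H
  1 × C (aromatic): 1 H
  1 × C: 1 H
  1 × O: 1 H
  Total hydrogens = 20.
Molecular formula: C15H20N2O

C15H20N2O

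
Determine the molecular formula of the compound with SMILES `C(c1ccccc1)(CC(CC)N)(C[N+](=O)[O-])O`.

Heavy atoms from the SMILES: 12 C, 2 N, 3 O.
Implicit hydrogens by atom environment:
  5 × C (aromatic): 1 H each → 5
  3 × C: 2 H each → 6
  1 × C: 3 H
  1 × C: 1 H
  1 × C: no H
  1 × C (aromatic): no H
  1 × N: 2 H
  1 × N (charge +1): no H
  1 × O: 1 H
  1 × O: no H
  1 × O (charge -1): no H
  Total hydrogens = 18.
Molecular formula: C12H18N2O3

C12H18N2O3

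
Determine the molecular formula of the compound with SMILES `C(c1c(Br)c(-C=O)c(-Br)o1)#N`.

Heavy atoms from the SMILES: 2 Br, 6 C, 1 N, 2 O.
Implicit hydrogens by atom environment:
  4 × C (aromatic): no H
  2 × Br: no H
  1 × C: 1 H
  1 × C: no H
  1 × N: no H
  1 × O (aromatic): no H
  1 × O: no H
  Total hydrogens = 1.
Molecular formula: C6HBr2NO2

C6HBr2NO2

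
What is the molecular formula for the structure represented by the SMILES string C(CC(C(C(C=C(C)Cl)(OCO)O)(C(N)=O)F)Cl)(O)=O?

Heavy atoms from the SMILES: 10 C, 2 Cl, 1 F, 1 N, 6 O.
Implicit hydrogens by atom environment:
  5 × C: no H
  3 × O: 1 H each → 3
  3 × O: no H
  2 × C: 2 H each → 4
  2 × C: 1 H each → 2
  2 × Cl: no H
  1 × C: 3 H
  1 × F: no H
  1 × N: 2 H
  Total hydrogens = 14.
Molecular formula: C10H14Cl2FNO6

C10H14Cl2FNO6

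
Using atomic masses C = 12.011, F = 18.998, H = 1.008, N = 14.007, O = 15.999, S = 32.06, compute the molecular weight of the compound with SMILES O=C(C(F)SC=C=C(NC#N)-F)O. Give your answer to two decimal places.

Molecular formula: C6H4F2N2O2S.
M = 6×12.011 + 2×18.998 + 4×1.008 + 2×14.007 + 2×15.999 + 1×32.06 = 206.17 g/mol.

206.17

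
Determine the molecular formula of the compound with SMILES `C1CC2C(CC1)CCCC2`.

C10H18

Heavy atoms from the SMILES: 10 C.
Implicit hydrogens by atom environment:
  8 × C: 2 H each → 16
  2 × C: 1 H each → 2
  Total hydrogens = 18.
Molecular formula: C10H18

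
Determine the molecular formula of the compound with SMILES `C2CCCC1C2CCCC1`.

Heavy atoms from the SMILES: 10 C.
Implicit hydrogens by atom environment:
  8 × C: 2 H each → 16
  2 × C: 1 H each → 2
  Total hydrogens = 18.
Molecular formula: C10H18

C10H18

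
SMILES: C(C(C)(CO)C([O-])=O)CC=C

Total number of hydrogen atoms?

13

Hydrogens are implicit in SMILES; fill each atom to its normal valence:
  4 × C: 2 H each → 8
  2 × C: no H
  1 × C: 3 H
  1 × C: 1 H
  1 × O: 1 H
  1 × O: no H
  1 × O (charge -1): no H
  Total hydrogens = 13.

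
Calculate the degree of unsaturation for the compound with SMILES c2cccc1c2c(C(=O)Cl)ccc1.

8

Molecular formula from the SMILES: C11H7ClO.
DoU = (2C + 2 + N − H − X)/2 = (2·11 + 2 + 0 − 7 − 1)/2 = 16/2 = 8.
(Structurally: 2 ring(s) + 6 π bond(s) = 8.)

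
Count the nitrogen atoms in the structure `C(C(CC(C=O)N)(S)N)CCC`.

2

The symbol for nitrogen appears 2 times in the SMILES.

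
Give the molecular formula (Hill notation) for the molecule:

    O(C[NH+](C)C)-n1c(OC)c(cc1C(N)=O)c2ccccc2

Heavy atoms from the SMILES: 15 C, 3 N, 3 O.
Implicit hydrogens by atom environment:
  6 × C (aromatic): 1 H each → 6
  4 × C (aromatic): no H
  3 × C: 3 H each → 9
  3 × O: no H
  1 × C: 2 H
  1 × C: no H
  1 × N: 2 H
  1 × N (charge +1): 1 H
  1 × N (aromatic): no H
  Total hydrogens = 20.
Net charge +1.
Molecular formula: C15H20N3O3+

C15H20N3O3+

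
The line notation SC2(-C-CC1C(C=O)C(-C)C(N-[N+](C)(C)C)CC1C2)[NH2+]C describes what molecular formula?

Heavy atoms from the SMILES: 16 C, 3 N, 1 O, 1 S.
Implicit hydrogens by atom environment:
  6 × C: 1 H each → 6
  5 × C: 3 H each → 15
  4 × C: 2 H each → 8
  1 × C: no H
  1 × N (charge +1): 2 H
  1 × N: 1 H
  1 × N (charge +1): no H
  1 × O: no H
  1 × S: 1 H
  Total hydrogens = 33.
Net charge +2.
Molecular formula: [C16H33N3OS]2+

[C16H33N3OS]2+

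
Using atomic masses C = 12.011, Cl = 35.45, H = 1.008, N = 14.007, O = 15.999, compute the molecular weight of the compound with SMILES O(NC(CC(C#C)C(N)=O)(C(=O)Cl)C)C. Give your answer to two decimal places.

232.66

Molecular formula: C9H13ClN2O3.
M = 9×12.011 + 1×35.45 + 13×1.008 + 2×14.007 + 3×15.999 = 232.66 g/mol.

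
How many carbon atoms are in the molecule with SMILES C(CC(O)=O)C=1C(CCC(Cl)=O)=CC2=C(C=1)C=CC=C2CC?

18

The symbol for carbon appears 18 times in the SMILES. (Cl is a single chlorine, not C + l.)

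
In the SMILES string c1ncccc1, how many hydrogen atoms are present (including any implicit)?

5

Hydrogens are implicit in SMILES; fill each atom to its normal valence:
  5 × C (aromatic): 1 H each → 5
  1 × N (aromatic): no H
  Total hydrogens = 5.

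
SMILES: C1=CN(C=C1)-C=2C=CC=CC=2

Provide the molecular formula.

Heavy atoms from the SMILES: 10 C, 1 N.
Implicit hydrogens by atom environment:
  9 × C (aromatic): 1 H each → 9
  1 × C (aromatic): no H
  1 × N (aromatic): no H
  Total hydrogens = 9.
Molecular formula: C10H9N

C10H9N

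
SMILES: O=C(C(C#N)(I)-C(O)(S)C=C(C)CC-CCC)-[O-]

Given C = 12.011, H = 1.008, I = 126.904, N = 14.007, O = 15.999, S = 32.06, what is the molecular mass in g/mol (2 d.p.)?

382.24

Molecular formula: C12H17INO3S-.
M = 12×12.011 + 17×1.008 + 1×126.904 + 1×14.007 + 3×15.999 + 1×32.06 = 382.24 g/mol.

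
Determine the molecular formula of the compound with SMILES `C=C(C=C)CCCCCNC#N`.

C10H16N2

Heavy atoms from the SMILES: 10 C, 2 N.
Implicit hydrogens by atom environment:
  7 × C: 2 H each → 14
  2 × C: no H
  1 × C: 1 H
  1 × N: 1 H
  1 × N: no H
  Total hydrogens = 16.
Molecular formula: C10H16N2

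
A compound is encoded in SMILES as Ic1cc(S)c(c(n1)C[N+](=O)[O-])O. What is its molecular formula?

C6H5IN2O3S

Heavy atoms from the SMILES: 6 C, 1 I, 2 N, 3 O, 1 S.
Implicit hydrogens by atom environment:
  4 × C (aromatic): no H
  1 × C: 2 H
  1 × C (aromatic): 1 H
  1 × I: no H
  1 × N (aromatic): no H
  1 × N (charge +1): no H
  1 × O: 1 H
  1 × O: no H
  1 × O (charge -1): no H
  1 × S: 1 H
  Total hydrogens = 5.
Molecular formula: C6H5IN2O3S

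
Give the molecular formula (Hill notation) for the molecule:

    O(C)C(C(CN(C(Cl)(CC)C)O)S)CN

Heavy atoms from the SMILES: 9 C, 1 Cl, 2 N, 2 O, 1 S.
Implicit hydrogens by atom environment:
  3 × C: 3 H each → 9
  3 × C: 2 H each → 6
  2 × C: 1 H each → 2
  1 × C: no H
  1 × Cl: no H
  1 × N: 2 H
  1 × N: no H
  1 × O: 1 H
  1 × O: no H
  1 × S: 1 H
  Total hydrogens = 21.
Molecular formula: C9H21ClN2O2S

C9H21ClN2O2S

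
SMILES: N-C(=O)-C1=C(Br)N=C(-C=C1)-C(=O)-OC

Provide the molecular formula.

C8H7BrN2O3

Heavy atoms from the SMILES: 1 Br, 8 C, 2 N, 3 O.
Implicit hydrogens by atom environment:
  3 × C (aromatic): no H
  3 × O: no H
  2 × C (aromatic): 1 H each → 2
  2 × C: no H
  1 × Br: no H
  1 × C: 3 H
  1 × N: 2 H
  1 × N (aromatic): no H
  Total hydrogens = 7.
Molecular formula: C8H7BrN2O3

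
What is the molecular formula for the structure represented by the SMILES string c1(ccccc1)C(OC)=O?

Heavy atoms from the SMILES: 8 C, 2 O.
Implicit hydrogens by atom environment:
  5 × C (aromatic): 1 H each → 5
  2 × O: no H
  1 × C: 3 H
  1 × C (aromatic): no H
  1 × C: no H
  Total hydrogens = 8.
Molecular formula: C8H8O2

C8H8O2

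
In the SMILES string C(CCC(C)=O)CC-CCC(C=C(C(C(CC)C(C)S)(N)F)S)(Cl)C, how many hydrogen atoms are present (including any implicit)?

35

Hydrogens are implicit in SMILES; fill each atom to its normal valence:
  8 × C: 2 H each → 16
  4 × C: 3 H each → 12
  4 × C: no H
  3 × C: 1 H each → 3
  2 × S: 1 H each → 2
  1 × Cl: no H
  1 × F: no H
  1 × N: 2 H
  1 × O: no H
  Total hydrogens = 35.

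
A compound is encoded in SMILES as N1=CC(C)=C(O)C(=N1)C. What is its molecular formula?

C6H8N2O

Heavy atoms from the SMILES: 6 C, 2 N, 1 O.
Implicit hydrogens by atom environment:
  3 × C (aromatic): no H
  2 × C: 3 H each → 6
  2 × N (aromatic): no H
  1 × C (aromatic): 1 H
  1 × O: 1 H
  Total hydrogens = 8.
Molecular formula: C6H8N2O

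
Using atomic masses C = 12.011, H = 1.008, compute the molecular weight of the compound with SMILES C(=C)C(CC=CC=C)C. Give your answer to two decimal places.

Molecular formula: C9H14.
M = 9×12.011 + 14×1.008 = 122.21 g/mol.

122.21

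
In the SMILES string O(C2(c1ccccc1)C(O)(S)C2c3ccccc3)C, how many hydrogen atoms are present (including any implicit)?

Hydrogens are implicit in SMILES; fill each atom to its normal valence:
  10 × C (aromatic): 1 H each → 10
  2 × C: no H
  2 × C (aromatic): no H
  1 × C: 3 H
  1 × C: 1 H
  1 × O: 1 H
  1 × O: no H
  1 × S: 1 H
  Total hydrogens = 16.

16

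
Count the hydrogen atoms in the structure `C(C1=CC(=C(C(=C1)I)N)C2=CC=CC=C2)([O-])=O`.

9

Hydrogens are implicit in SMILES; fill each atom to its normal valence:
  7 × C (aromatic): 1 H each → 7
  5 × C (aromatic): no H
  1 × C: no H
  1 × I: no H
  1 × N: 2 H
  1 × O: no H
  1 × O (charge -1): no H
  Total hydrogens = 9.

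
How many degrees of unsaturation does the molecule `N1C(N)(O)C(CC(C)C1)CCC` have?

Molecular formula from the SMILES: C9H20N2O.
DoU = (2C + 2 + N − H − X)/2 = (2·9 + 2 + 2 − 20 − 0)/2 = 2/2 = 1.
(Structurally: 1 ring(s) + 0 π bond(s) = 1.)

1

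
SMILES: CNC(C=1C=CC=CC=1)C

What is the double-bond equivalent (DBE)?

4

Molecular formula from the SMILES: C9H13N.
DoU = (2C + 2 + N − H − X)/2 = (2·9 + 2 + 1 − 13 − 0)/2 = 8/2 = 4.
(Structurally: 1 ring(s) + 3 π bond(s) = 4.)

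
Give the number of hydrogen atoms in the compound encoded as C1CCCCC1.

Hydrogens are implicit in SMILES; fill each atom to its normal valence:
  6 × C: 2 H each → 12
  Total hydrogens = 12.

12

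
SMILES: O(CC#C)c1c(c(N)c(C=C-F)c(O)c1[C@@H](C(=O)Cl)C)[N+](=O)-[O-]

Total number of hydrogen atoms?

Hydrogens are implicit in SMILES; fill each atom to its normal valence:
  6 × C (aromatic): no H
  4 × C: 1 H each → 4
  3 × O: no H
  2 × C: no H
  1 × C: 3 H
  1 × C: 2 H
  1 × Cl: no H
  1 × F: no H
  1 × N: 2 H
  1 × N (charge +1): no H
  1 × O: 1 H
  1 × O (charge -1): no H
  Total hydrogens = 12.

12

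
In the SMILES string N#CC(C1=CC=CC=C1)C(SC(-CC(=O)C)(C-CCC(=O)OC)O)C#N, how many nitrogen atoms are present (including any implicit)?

2

The symbol for nitrogen appears 2 times in the SMILES.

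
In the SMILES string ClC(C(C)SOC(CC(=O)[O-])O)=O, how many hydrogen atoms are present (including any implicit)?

Hydrogens are implicit in SMILES; fill each atom to its normal valence:
  3 × O: no H
  2 × C: 1 H each → 2
  2 × C: no H
  1 × C: 3 H
  1 × C: 2 H
  1 × Cl: no H
  1 × O: 1 H
  1 × O (charge -1): no H
  1 × S: no H
  Total hydrogens = 8.

8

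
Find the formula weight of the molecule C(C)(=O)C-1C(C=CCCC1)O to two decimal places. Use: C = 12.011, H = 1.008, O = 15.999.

Molecular formula: C9H14O2.
M = 9×12.011 + 14×1.008 + 2×15.999 = 154.21 g/mol.

154.21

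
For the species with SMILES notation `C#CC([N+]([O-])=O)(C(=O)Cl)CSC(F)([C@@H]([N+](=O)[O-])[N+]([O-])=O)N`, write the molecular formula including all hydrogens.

C7H6ClFN4O7S

Heavy atoms from the SMILES: 7 C, 1 Cl, 1 F, 4 N, 7 O, 1 S.
Implicit hydrogens by atom environment:
  4 × C: no H
  4 × O: no H
  3 × N (charge +1): no H
  3 × O (charge -1): no H
  2 × C: 1 H each → 2
  1 × C: 2 H
  1 × Cl: no H
  1 × F: no H
  1 × N: 2 H
  1 × S: no H
  Total hydrogens = 6.
Molecular formula: C7H6ClFN4O7S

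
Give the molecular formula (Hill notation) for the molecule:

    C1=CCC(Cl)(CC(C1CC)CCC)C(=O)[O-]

C13H20ClO2-

Heavy atoms from the SMILES: 13 C, 1 Cl, 2 O.
Implicit hydrogens by atom environment:
  5 × C: 2 H each → 10
  4 × C: 1 H each → 4
  2 × C: 3 H each → 6
  2 × C: no H
  1 × Cl: no H
  1 × O: no H
  1 × O (charge -1): no H
  Total hydrogens = 20.
Net charge -1.
Molecular formula: C13H20ClO2-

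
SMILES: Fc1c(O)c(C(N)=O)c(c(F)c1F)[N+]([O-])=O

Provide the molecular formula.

Heavy atoms from the SMILES: 7 C, 3 F, 2 N, 4 O.
Implicit hydrogens by atom environment:
  6 × C (aromatic): no H
  3 × F: no H
  2 × O: no H
  1 × C: no H
  1 × N: 2 H
  1 × N (charge +1): no H
  1 × O: 1 H
  1 × O (charge -1): no H
  Total hydrogens = 3.
Molecular formula: C7H3F3N2O4

C7H3F3N2O4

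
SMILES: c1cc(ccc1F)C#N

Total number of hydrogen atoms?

Hydrogens are implicit in SMILES; fill each atom to its normal valence:
  4 × C (aromatic): 1 H each → 4
  2 × C (aromatic): no H
  1 × C: no H
  1 × F: no H
  1 × N: no H
  Total hydrogens = 4.

4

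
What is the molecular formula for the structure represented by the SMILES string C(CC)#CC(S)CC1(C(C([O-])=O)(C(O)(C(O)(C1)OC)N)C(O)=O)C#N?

C15H19N2O7S-

Heavy atoms from the SMILES: 15 C, 2 N, 7 O, 1 S.
Implicit hydrogens by atom environment:
  9 × C: no H
  3 × C: 2 H each → 6
  3 × O: 1 H each → 3
  3 × O: no H
  2 × C: 3 H each → 6
  1 × C: 1 H
  1 × N: 2 H
  1 × N: no H
  1 × O (charge -1): no H
  1 × S: 1 H
  Total hydrogens = 19.
Net charge -1.
Molecular formula: C15H19N2O7S-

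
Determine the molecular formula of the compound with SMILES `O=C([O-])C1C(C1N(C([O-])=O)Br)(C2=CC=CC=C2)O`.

[C11H8BrNO5]2-

Heavy atoms from the SMILES: 1 Br, 11 C, 1 N, 5 O.
Implicit hydrogens by atom environment:
  5 × C (aromatic): 1 H each → 5
  3 × C: no H
  2 × C: 1 H each → 2
  2 × O: no H
  2 × O (charge -1): no H
  1 × Br: no H
  1 × C (aromatic): no H
  1 × N: no H
  1 × O: 1 H
  Total hydrogens = 8.
Net charge -2.
Molecular formula: [C11H8BrNO5]2-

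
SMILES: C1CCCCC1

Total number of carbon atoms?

The symbol for carbon appears 6 times in the SMILES.

6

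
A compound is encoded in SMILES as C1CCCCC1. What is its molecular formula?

Heavy atoms from the SMILES: 6 C.
Implicit hydrogens by atom environment:
  6 × C: 2 H each → 12
  Total hydrogens = 12.
Molecular formula: C6H12

C6H12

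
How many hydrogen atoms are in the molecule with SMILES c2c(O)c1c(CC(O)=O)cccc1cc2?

Hydrogens are implicit in SMILES; fill each atom to its normal valence:
  6 × C (aromatic): 1 H each → 6
  4 × C (aromatic): no H
  2 × O: 1 H each → 2
  1 × C: 2 H
  1 × C: no H
  1 × O: no H
  Total hydrogens = 10.

10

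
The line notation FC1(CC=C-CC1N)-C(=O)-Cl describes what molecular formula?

Heavy atoms from the SMILES: 7 C, 1 Cl, 1 F, 1 N, 1 O.
Implicit hydrogens by atom environment:
  3 × C: 1 H each → 3
  2 × C: 2 H each → 4
  2 × C: no H
  1 × Cl: no H
  1 × F: no H
  1 × N: 2 H
  1 × O: no H
  Total hydrogens = 9.
Molecular formula: C7H9ClFNO

C7H9ClFNO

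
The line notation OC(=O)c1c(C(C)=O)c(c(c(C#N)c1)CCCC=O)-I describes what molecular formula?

Heavy atoms from the SMILES: 14 C, 1 I, 1 N, 4 O.
Implicit hydrogens by atom environment:
  5 × C (aromatic): no H
  3 × C: 2 H each → 6
  3 × C: no H
  3 × O: no H
  1 × C: 3 H
  1 × C (aromatic): 1 H
  1 × C: 1 H
  1 × I: no H
  1 × N: no H
  1 × O: 1 H
  Total hydrogens = 12.
Molecular formula: C14H12INO4

C14H12INO4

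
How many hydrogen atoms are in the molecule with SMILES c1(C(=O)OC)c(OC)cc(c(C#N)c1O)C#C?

9

Hydrogens are implicit in SMILES; fill each atom to its normal valence:
  5 × C (aromatic): no H
  3 × C: no H
  3 × O: no H
  2 × C: 3 H each → 6
  1 × C (aromatic): 1 H
  1 × C: 1 H
  1 × N: no H
  1 × O: 1 H
  Total hydrogens = 9.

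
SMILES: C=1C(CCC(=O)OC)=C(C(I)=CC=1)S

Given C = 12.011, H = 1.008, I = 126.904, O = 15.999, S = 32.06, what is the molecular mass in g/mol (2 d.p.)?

322.16

Molecular formula: C10H11IO2S.
M = 10×12.011 + 11×1.008 + 1×126.904 + 2×15.999 + 1×32.06 = 322.16 g/mol.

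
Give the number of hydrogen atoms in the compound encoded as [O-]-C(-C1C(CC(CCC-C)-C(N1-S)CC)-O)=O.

22

Hydrogens are implicit in SMILES; fill each atom to its normal valence:
  5 × C: 2 H each → 10
  4 × C: 1 H each → 4
  2 × C: 3 H each → 6
  1 × C: no H
  1 × N: no H
  1 × O: 1 H
  1 × O: no H
  1 × O (charge -1): no H
  1 × S: 1 H
  Total hydrogens = 22.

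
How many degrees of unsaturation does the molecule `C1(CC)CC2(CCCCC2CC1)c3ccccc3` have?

6

Molecular formula from the SMILES: C18H26.
DoU = (2C + 2 + N − H − X)/2 = (2·18 + 2 + 0 − 26 − 0)/2 = 12/2 = 6.
(Structurally: 3 ring(s) + 3 π bond(s) = 6.)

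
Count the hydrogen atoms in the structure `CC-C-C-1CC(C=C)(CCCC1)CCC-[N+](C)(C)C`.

Hydrogens are implicit in SMILES; fill each atom to its normal valence:
  11 × C: 2 H each → 22
  4 × C: 3 H each → 12
  2 × C: 1 H each → 2
  1 × C: no H
  1 × N (charge +1): no H
  Total hydrogens = 36.

36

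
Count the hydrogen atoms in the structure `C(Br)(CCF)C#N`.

5

Hydrogens are implicit in SMILES; fill each atom to its normal valence:
  2 × C: 2 H each → 4
  1 × Br: no H
  1 × C: 1 H
  1 × C: no H
  1 × F: no H
  1 × N: no H
  Total hydrogens = 5.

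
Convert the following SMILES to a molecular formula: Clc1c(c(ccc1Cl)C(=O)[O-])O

C7H3Cl2O3-

Heavy atoms from the SMILES: 7 C, 2 Cl, 3 O.
Implicit hydrogens by atom environment:
  4 × C (aromatic): no H
  2 × C (aromatic): 1 H each → 2
  2 × Cl: no H
  1 × C: no H
  1 × O: 1 H
  1 × O: no H
  1 × O (charge -1): no H
  Total hydrogens = 3.
Net charge -1.
Molecular formula: C7H3Cl2O3-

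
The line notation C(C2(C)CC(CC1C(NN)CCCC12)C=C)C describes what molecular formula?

Heavy atoms from the SMILES: 15 C, 2 N.
Implicit hydrogens by atom environment:
  7 × C: 2 H each → 14
  5 × C: 1 H each → 5
  2 × C: 3 H each → 6
  1 × C: no H
  1 × N: 2 H
  1 × N: 1 H
  Total hydrogens = 28.
Molecular formula: C15H28N2

C15H28N2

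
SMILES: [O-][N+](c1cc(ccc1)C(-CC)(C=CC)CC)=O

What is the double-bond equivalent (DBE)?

6

Molecular formula from the SMILES: C14H19NO2.
DoU = (2C + 2 + N − H − X)/2 = (2·14 + 2 + 1 − 19 − 0)/2 = 12/2 = 6.
(Structurally: 1 ring(s) + 5 π bond(s) = 6.)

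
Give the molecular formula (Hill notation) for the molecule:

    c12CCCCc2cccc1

C10H12

Heavy atoms from the SMILES: 10 C.
Implicit hydrogens by atom environment:
  4 × C: 2 H each → 8
  4 × C (aromatic): 1 H each → 4
  2 × C (aromatic): no H
  Total hydrogens = 12.
Molecular formula: C10H12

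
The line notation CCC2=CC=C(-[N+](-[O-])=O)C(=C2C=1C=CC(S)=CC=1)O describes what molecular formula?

C14H13NO3S

Heavy atoms from the SMILES: 14 C, 1 N, 3 O, 1 S.
Implicit hydrogens by atom environment:
  6 × C (aromatic): 1 H each → 6
  6 × C (aromatic): no H
  1 × C: 3 H
  1 × C: 2 H
  1 × N (charge +1): no H
  1 × O: 1 H
  1 × O: no H
  1 × O (charge -1): no H
  1 × S: 1 H
  Total hydrogens = 13.
Molecular formula: C14H13NO3S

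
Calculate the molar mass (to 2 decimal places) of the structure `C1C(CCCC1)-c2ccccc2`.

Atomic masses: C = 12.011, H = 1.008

160.26

Molecular formula: C12H16.
M = 12×12.011 + 16×1.008 = 160.26 g/mol.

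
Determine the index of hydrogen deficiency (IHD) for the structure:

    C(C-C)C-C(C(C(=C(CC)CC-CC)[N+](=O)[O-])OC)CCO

2

Molecular formula from the SMILES: C17H33NO4.
DoU = (2C + 2 + N − H − X)/2 = (2·17 + 2 + 1 − 33 − 0)/2 = 4/2 = 2.
(Structurally: 0 ring(s) + 2 π bond(s) = 2.)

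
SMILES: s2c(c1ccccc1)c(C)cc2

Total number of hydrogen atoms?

10

Hydrogens are implicit in SMILES; fill each atom to its normal valence:
  7 × C (aromatic): 1 H each → 7
  3 × C (aromatic): no H
  1 × C: 3 H
  1 × S (aromatic): no H
  Total hydrogens = 10.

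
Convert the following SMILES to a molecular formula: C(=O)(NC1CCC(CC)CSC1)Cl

C9H16ClNOS

Heavy atoms from the SMILES: 9 C, 1 Cl, 1 N, 1 O, 1 S.
Implicit hydrogens by atom environment:
  5 × C: 2 H each → 10
  2 × C: 1 H each → 2
  1 × C: 3 H
  1 × C: no H
  1 × Cl: no H
  1 × N: 1 H
  1 × O: no H
  1 × S: no H
  Total hydrogens = 16.
Molecular formula: C9H16ClNOS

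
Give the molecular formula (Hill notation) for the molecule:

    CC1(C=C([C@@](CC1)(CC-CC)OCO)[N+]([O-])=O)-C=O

Heavy atoms from the SMILES: 13 C, 1 N, 5 O.
Implicit hydrogens by atom environment:
  6 × C: 2 H each → 12
  3 × C: no H
  3 × O: no H
  2 × C: 3 H each → 6
  2 × C: 1 H each → 2
  1 × N (charge +1): no H
  1 × O: 1 H
  1 × O (charge -1): no H
  Total hydrogens = 21.
Molecular formula: C13H21NO5

C13H21NO5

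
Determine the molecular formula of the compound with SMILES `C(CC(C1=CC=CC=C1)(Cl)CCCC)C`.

Heavy atoms from the SMILES: 14 C, 1 Cl.
Implicit hydrogens by atom environment:
  5 × C: 2 H each → 10
  5 × C (aromatic): 1 H each → 5
  2 × C: 3 H each → 6
  1 × C: no H
  1 × C (aromatic): no H
  1 × Cl: no H
  Total hydrogens = 21.
Molecular formula: C14H21Cl

C14H21Cl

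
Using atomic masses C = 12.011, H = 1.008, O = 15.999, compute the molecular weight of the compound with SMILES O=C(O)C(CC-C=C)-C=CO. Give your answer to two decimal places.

Molecular formula: C8H12O3.
M = 8×12.011 + 12×1.008 + 3×15.999 = 156.18 g/mol.

156.18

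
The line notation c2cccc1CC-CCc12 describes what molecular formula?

C10H12

Heavy atoms from the SMILES: 10 C.
Implicit hydrogens by atom environment:
  4 × C: 2 H each → 8
  4 × C (aromatic): 1 H each → 4
  2 × C (aromatic): no H
  Total hydrogens = 12.
Molecular formula: C10H12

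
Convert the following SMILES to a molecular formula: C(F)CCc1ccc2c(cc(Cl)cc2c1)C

C14H14ClF

Heavy atoms from the SMILES: 14 C, 1 Cl, 1 F.
Implicit hydrogens by atom environment:
  5 × C (aromatic): 1 H each → 5
  5 × C (aromatic): no H
  3 × C: 2 H each → 6
  1 × C: 3 H
  1 × Cl: no H
  1 × F: no H
  Total hydrogens = 14.
Molecular formula: C14H14ClF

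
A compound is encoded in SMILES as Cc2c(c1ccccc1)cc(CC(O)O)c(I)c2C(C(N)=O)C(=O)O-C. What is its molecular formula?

Heavy atoms from the SMILES: 19 C, 1 I, 1 N, 5 O.
Implicit hydrogens by atom environment:
  6 × C (aromatic): 1 H each → 6
  6 × C (aromatic): no H
  3 × O: no H
  2 × C: 3 H each → 6
  2 × C: 1 H each → 2
  2 × C: no H
  2 × O: 1 H each → 2
  1 × C: 2 H
  1 × I: no H
  1 × N: 2 H
  Total hydrogens = 20.
Molecular formula: C19H20INO5

C19H20INO5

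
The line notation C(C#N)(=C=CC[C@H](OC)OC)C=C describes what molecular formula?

Heavy atoms from the SMILES: 10 C, 1 N, 2 O.
Implicit hydrogens by atom environment:
  3 × C: 1 H each → 3
  3 × C: no H
  2 × C: 3 H each → 6
  2 × C: 2 H each → 4
  2 × O: no H
  1 × N: no H
  Total hydrogens = 13.
Molecular formula: C10H13NO2

C10H13NO2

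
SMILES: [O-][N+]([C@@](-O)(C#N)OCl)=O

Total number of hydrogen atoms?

1

Hydrogens are implicit in SMILES; fill each atom to its normal valence:
  2 × C: no H
  2 × O: no H
  1 × Cl: no H
  1 × N (charge +1): no H
  1 × N: no H
  1 × O: 1 H
  1 × O (charge -1): no H
  Total hydrogens = 1.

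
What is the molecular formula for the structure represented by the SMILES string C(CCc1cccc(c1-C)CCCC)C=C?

C16H24

Heavy atoms from the SMILES: 16 C.
Implicit hydrogens by atom environment:
  7 × C: 2 H each → 14
  3 × C (aromatic): 1 H each → 3
  3 × C (aromatic): no H
  2 × C: 3 H each → 6
  1 × C: 1 H
  Total hydrogens = 24.
Molecular formula: C16H24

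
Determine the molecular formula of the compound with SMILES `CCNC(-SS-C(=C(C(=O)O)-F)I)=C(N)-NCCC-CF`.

Heavy atoms from the SMILES: 11 C, 2 F, 1 I, 3 N, 2 O, 2 S.
Implicit hydrogens by atom environment:
  5 × C: 2 H each → 10
  5 × C: no H
  2 × F: no H
  2 × N: 1 H each → 2
  2 × S: no H
  1 × C: 3 H
  1 × I: no H
  1 × N: 2 H
  1 × O: 1 H
  1 × O: no H
  Total hydrogens = 18.
Molecular formula: C11H18F2IN3O2S2

C11H18F2IN3O2S2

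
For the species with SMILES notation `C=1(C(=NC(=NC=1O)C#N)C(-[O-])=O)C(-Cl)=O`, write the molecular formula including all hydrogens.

C7HClN3O4-

Heavy atoms from the SMILES: 7 C, 1 Cl, 3 N, 4 O.
Implicit hydrogens by atom environment:
  4 × C (aromatic): no H
  3 × C: no H
  2 × N (aromatic): no H
  2 × O: no H
  1 × Cl: no H
  1 × N: no H
  1 × O: 1 H
  1 × O (charge -1): no H
  Total hydrogens = 1.
Net charge -1.
Molecular formula: C7HClN3O4-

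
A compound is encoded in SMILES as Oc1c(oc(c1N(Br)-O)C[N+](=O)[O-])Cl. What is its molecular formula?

C5H4BrClN2O5

Heavy atoms from the SMILES: 1 Br, 5 C, 1 Cl, 2 N, 5 O.
Implicit hydrogens by atom environment:
  4 × C (aromatic): no H
  2 × O: 1 H each → 2
  1 × Br: no H
  1 × C: 2 H
  1 × Cl: no H
  1 × N: no H
  1 × N (charge +1): no H
  1 × O (aromatic): no H
  1 × O: no H
  1 × O (charge -1): no H
  Total hydrogens = 4.
Molecular formula: C5H4BrClN2O5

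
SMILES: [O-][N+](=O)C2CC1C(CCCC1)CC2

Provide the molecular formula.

C10H17NO2

Heavy atoms from the SMILES: 10 C, 1 N, 2 O.
Implicit hydrogens by atom environment:
  7 × C: 2 H each → 14
  3 × C: 1 H each → 3
  1 × N (charge +1): no H
  1 × O: no H
  1 × O (charge -1): no H
  Total hydrogens = 17.
Molecular formula: C10H17NO2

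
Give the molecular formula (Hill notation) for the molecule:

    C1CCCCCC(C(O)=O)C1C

Heavy atoms from the SMILES: 10 C, 2 O.
Implicit hydrogens by atom environment:
  6 × C: 2 H each → 12
  2 × C: 1 H each → 2
  1 × C: 3 H
  1 × C: no H
  1 × O: 1 H
  1 × O: no H
  Total hydrogens = 18.
Molecular formula: C10H18O2

C10H18O2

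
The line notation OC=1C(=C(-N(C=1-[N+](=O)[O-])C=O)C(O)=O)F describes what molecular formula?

Heavy atoms from the SMILES: 6 C, 1 F, 2 N, 6 O.
Implicit hydrogens by atom environment:
  4 × C (aromatic): no H
  3 × O: no H
  2 × O: 1 H each → 2
  1 × C: 1 H
  1 × C: no H
  1 × F: no H
  1 × N (aromatic): no H
  1 × N (charge +1): no H
  1 × O (charge -1): no H
  Total hydrogens = 3.
Molecular formula: C6H3FN2O6

C6H3FN2O6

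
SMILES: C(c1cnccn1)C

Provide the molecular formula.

Heavy atoms from the SMILES: 6 C, 2 N.
Implicit hydrogens by atom environment:
  3 × C (aromatic): 1 H each → 3
  2 × N (aromatic): no H
  1 × C: 3 H
  1 × C: 2 H
  1 × C (aromatic): no H
  Total hydrogens = 8.
Molecular formula: C6H8N2

C6H8N2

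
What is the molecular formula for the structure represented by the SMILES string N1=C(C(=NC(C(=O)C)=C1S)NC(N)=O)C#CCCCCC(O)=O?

C14H16N4O4S

Heavy atoms from the SMILES: 14 C, 4 N, 4 O, 1 S.
Implicit hydrogens by atom environment:
  5 × C: no H
  4 × C: 2 H each → 8
  4 × C (aromatic): no H
  3 × O: no H
  2 × N (aromatic): no H
  1 × C: 3 H
  1 × N: 2 H
  1 × N: 1 H
  1 × O: 1 H
  1 × S: 1 H
  Total hydrogens = 16.
Molecular formula: C14H16N4O4S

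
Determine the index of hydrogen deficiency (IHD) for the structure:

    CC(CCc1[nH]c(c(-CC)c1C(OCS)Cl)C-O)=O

4

Molecular formula from the SMILES: C13H20ClNO3S.
DoU = (2C + 2 + N − H − X)/2 = (2·13 + 2 + 1 − 20 − 1)/2 = 8/2 = 4.
(Structurally: 1 ring(s) + 3 π bond(s) = 4.)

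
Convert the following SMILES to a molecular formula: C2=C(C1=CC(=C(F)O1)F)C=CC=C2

Heavy atoms from the SMILES: 10 C, 2 F, 1 O.
Implicit hydrogens by atom environment:
  6 × C (aromatic): 1 H each → 6
  4 × C (aromatic): no H
  2 × F: no H
  1 × O (aromatic): no H
  Total hydrogens = 6.
Molecular formula: C10H6F2O

C10H6F2O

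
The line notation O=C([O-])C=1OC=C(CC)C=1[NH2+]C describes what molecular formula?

Heavy atoms from the SMILES: 8 C, 1 N, 3 O.
Implicit hydrogens by atom environment:
  3 × C (aromatic): no H
  2 × C: 3 H each → 6
  1 × C: 2 H
  1 × C (aromatic): 1 H
  1 × C: no H
  1 × N (charge +1): 2 H
  1 × O (aromatic): no H
  1 × O: no H
  1 × O (charge -1): no H
  Total hydrogens = 11.
Molecular formula: C8H11NO3

C8H11NO3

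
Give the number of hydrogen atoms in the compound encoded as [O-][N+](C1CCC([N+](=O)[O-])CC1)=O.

10

Hydrogens are implicit in SMILES; fill each atom to its normal valence:
  4 × C: 2 H each → 8
  2 × C: 1 H each → 2
  2 × N (charge +1): no H
  2 × O: no H
  2 × O (charge -1): no H
  Total hydrogens = 10.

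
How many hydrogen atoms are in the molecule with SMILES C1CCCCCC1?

Hydrogens are implicit in SMILES; fill each atom to its normal valence:
  7 × C: 2 H each → 14
  Total hydrogens = 14.

14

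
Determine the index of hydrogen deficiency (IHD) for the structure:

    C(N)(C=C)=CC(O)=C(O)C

Molecular formula from the SMILES: C7H11NO2.
DoU = (2C + 2 + N − H − X)/2 = (2·7 + 2 + 1 − 11 − 0)/2 = 6/2 = 3.
(Structurally: 0 ring(s) + 3 π bond(s) = 3.)

3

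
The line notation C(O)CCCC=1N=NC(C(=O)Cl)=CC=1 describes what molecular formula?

Heavy atoms from the SMILES: 9 C, 1 Cl, 2 N, 2 O.
Implicit hydrogens by atom environment:
  4 × C: 2 H each → 8
  2 × C (aromatic): 1 H each → 2
  2 × C (aromatic): no H
  2 × N (aromatic): no H
  1 × C: no H
  1 × Cl: no H
  1 × O: 1 H
  1 × O: no H
  Total hydrogens = 11.
Molecular formula: C9H11ClN2O2

C9H11ClN2O2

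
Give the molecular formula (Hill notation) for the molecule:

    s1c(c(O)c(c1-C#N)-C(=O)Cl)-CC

Heavy atoms from the SMILES: 8 C, 1 Cl, 1 N, 2 O, 1 S.
Implicit hydrogens by atom environment:
  4 × C (aromatic): no H
  2 × C: no H
  1 × C: 3 H
  1 × C: 2 H
  1 × Cl: no H
  1 × N: no H
  1 × O: 1 H
  1 × O: no H
  1 × S (aromatic): no H
  Total hydrogens = 6.
Molecular formula: C8H6ClNO2S

C8H6ClNO2S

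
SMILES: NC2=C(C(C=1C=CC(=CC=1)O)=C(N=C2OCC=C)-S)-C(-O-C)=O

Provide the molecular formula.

C16H16N2O4S

Heavy atoms from the SMILES: 16 C, 2 N, 4 O, 1 S.
Implicit hydrogens by atom environment:
  7 × C (aromatic): no H
  4 × C (aromatic): 1 H each → 4
  3 × O: no H
  2 × C: 2 H each → 4
  1 × C: 3 H
  1 × C: 1 H
  1 × C: no H
  1 × N: 2 H
  1 × N (aromatic): no H
  1 × O: 1 H
  1 × S: 1 H
  Total hydrogens = 16.
Molecular formula: C16H16N2O4S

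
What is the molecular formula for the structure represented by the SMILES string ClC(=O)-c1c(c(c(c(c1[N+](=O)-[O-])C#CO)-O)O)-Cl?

C9H3Cl2NO6

Heavy atoms from the SMILES: 9 C, 2 Cl, 1 N, 6 O.
Implicit hydrogens by atom environment:
  6 × C (aromatic): no H
  3 × C: no H
  3 × O: 1 H each → 3
  2 × Cl: no H
  2 × O: no H
  1 × N (charge +1): no H
  1 × O (charge -1): no H
  Total hydrogens = 3.
Molecular formula: C9H3Cl2NO6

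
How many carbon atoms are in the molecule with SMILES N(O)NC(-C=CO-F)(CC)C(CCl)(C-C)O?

The symbol for carbon appears 9 times in the SMILES. (Cl is a single chlorine, not C + l.)

9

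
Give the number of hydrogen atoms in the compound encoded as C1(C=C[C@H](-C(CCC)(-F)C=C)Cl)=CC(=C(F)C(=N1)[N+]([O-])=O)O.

15

Hydrogens are implicit in SMILES; fill each atom to its normal valence:
  4 × C: 1 H each → 4
  4 × C (aromatic): no H
  3 × C: 2 H each → 6
  2 × F: no H
  1 × C: 3 H
  1 × C (aromatic): 1 H
  1 × C: no H
  1 × Cl: no H
  1 × N (aromatic): no H
  1 × N (charge +1): no H
  1 × O: 1 H
  1 × O: no H
  1 × O (charge -1): no H
  Total hydrogens = 15.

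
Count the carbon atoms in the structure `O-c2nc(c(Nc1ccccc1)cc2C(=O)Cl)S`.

12

The symbol for carbon appears 12 times in the SMILES. Lowercase c denotes aromatic carbon and counts toward C.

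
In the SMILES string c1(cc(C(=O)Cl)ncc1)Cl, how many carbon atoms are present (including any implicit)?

The symbol for carbon appears 6 times in the SMILES. Lowercase c denotes aromatic carbon and counts toward C.

6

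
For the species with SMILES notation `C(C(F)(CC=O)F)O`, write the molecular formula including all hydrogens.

Heavy atoms from the SMILES: 4 C, 2 F, 2 O.
Implicit hydrogens by atom environment:
  2 × C: 2 H each → 4
  2 × F: no H
  1 × C: 1 H
  1 × C: no H
  1 × O: 1 H
  1 × O: no H
  Total hydrogens = 6.
Molecular formula: C4H6F2O2

C4H6F2O2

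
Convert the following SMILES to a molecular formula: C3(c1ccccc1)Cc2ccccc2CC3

C16H16

Heavy atoms from the SMILES: 16 C.
Implicit hydrogens by atom environment:
  9 × C (aromatic): 1 H each → 9
  3 × C: 2 H each → 6
  3 × C (aromatic): no H
  1 × C: 1 H
  Total hydrogens = 16.
Molecular formula: C16H16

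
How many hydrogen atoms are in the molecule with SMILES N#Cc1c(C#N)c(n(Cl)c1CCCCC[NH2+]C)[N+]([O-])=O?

Hydrogens are implicit in SMILES; fill each atom to its normal valence:
  5 × C: 2 H each → 10
  4 × C (aromatic): no H
  2 × C: no H
  2 × N: no H
  1 × C: 3 H
  1 × Cl: no H
  1 × N (charge +1): 2 H
  1 × N (aromatic): no H
  1 × N (charge +1): no H
  1 × O: no H
  1 × O (charge -1): no H
  Total hydrogens = 15.

15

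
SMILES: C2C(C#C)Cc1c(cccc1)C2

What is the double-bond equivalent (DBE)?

7

Molecular formula from the SMILES: C12H12.
DoU = (2C + 2 + N − H − X)/2 = (2·12 + 2 + 0 − 12 − 0)/2 = 14/2 = 7.
(Structurally: 2 ring(s) + 5 π bond(s) = 7.)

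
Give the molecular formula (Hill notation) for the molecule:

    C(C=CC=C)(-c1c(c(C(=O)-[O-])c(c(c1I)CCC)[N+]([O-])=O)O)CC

Heavy atoms from the SMILES: 17 C, 1 I, 1 N, 5 O.
Implicit hydrogens by atom environment:
  6 × C (aromatic): no H
  4 × C: 2 H each → 8
  4 × C: 1 H each → 4
  2 × C: 3 H each → 6
  2 × O: no H
  2 × O (charge -1): no H
  1 × C: no H
  1 × I: no H
  1 × N (charge +1): no H
  1 × O: 1 H
  Total hydrogens = 19.
Net charge -1.
Molecular formula: C17H19INO5-

C17H19INO5-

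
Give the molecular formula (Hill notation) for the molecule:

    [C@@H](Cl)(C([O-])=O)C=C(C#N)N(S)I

C5H3ClIN2O2S-

Heavy atoms from the SMILES: 5 C, 1 Cl, 1 I, 2 N, 2 O, 1 S.
Implicit hydrogens by atom environment:
  3 × C: no H
  2 × C: 1 H each → 2
  2 × N: no H
  1 × Cl: no H
  1 × I: no H
  1 × O: no H
  1 × O (charge -1): no H
  1 × S: 1 H
  Total hydrogens = 3.
Net charge -1.
Molecular formula: C5H3ClIN2O2S-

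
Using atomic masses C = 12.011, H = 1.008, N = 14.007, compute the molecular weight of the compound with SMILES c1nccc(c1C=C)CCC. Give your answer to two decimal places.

147.22

Molecular formula: C10H13N.
M = 10×12.011 + 13×1.008 + 1×14.007 = 147.22 g/mol.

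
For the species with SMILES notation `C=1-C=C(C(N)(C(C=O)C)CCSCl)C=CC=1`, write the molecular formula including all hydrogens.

Heavy atoms from the SMILES: 12 C, 1 Cl, 1 N, 1 O, 1 S.
Implicit hydrogens by atom environment:
  5 × C (aromatic): 1 H each → 5
  2 × C: 2 H each → 4
  2 × C: 1 H each → 2
  1 × C: 3 H
  1 × C: no H
  1 × C (aromatic): no H
  1 × Cl: no H
  1 × N: 2 H
  1 × O: no H
  1 × S: no H
  Total hydrogens = 16.
Molecular formula: C12H16ClNOS

C12H16ClNOS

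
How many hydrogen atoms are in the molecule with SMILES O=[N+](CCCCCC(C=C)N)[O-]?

Hydrogens are implicit in SMILES; fill each atom to its normal valence:
  6 × C: 2 H each → 12
  2 × C: 1 H each → 2
  1 × N: 2 H
  1 × N (charge +1): no H
  1 × O: no H
  1 × O (charge -1): no H
  Total hydrogens = 16.

16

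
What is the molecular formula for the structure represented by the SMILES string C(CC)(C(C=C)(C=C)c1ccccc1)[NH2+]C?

Heavy atoms from the SMILES: 15 C, 1 N.
Implicit hydrogens by atom environment:
  5 × C (aromatic): 1 H each → 5
  3 × C: 2 H each → 6
  3 × C: 1 H each → 3
  2 × C: 3 H each → 6
  1 × C: no H
  1 × C (aromatic): no H
  1 × N (charge +1): 2 H
  Total hydrogens = 22.
Net charge +1.
Molecular formula: C15H22N+

C15H22N+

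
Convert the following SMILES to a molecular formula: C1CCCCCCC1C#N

Heavy atoms from the SMILES: 9 C, 1 N.
Implicit hydrogens by atom environment:
  7 × C: 2 H each → 14
  1 × C: 1 H
  1 × C: no H
  1 × N: no H
  Total hydrogens = 15.
Molecular formula: C9H15N

C9H15N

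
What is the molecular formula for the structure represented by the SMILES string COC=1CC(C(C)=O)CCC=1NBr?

Heavy atoms from the SMILES: 1 Br, 9 C, 1 N, 2 O.
Implicit hydrogens by atom environment:
  3 × C: 2 H each → 6
  3 × C: no H
  2 × C: 3 H each → 6
  2 × O: no H
  1 × Br: no H
  1 × C: 1 H
  1 × N: 1 H
  Total hydrogens = 14.
Molecular formula: C9H14BrNO2

C9H14BrNO2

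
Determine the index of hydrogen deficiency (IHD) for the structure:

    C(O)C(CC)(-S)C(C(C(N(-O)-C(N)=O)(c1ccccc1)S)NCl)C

Molecular formula from the SMILES: C15H24ClN3O3S2.
DoU = (2C + 2 + N − H − X)/2 = (2·15 + 2 + 3 − 24 − 1)/2 = 10/2 = 5.
(Structurally: 1 ring(s) + 4 π bond(s) = 5.)

5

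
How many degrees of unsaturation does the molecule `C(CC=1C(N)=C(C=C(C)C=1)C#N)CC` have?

Molecular formula from the SMILES: C12H16N2.
DoU = (2C + 2 + N − H − X)/2 = (2·12 + 2 + 2 − 16 − 0)/2 = 12/2 = 6.
(Structurally: 1 ring(s) + 5 π bond(s) = 6.)

6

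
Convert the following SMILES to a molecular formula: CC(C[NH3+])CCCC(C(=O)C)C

Heavy atoms from the SMILES: 10 C, 1 N, 1 O.
Implicit hydrogens by atom environment:
  4 × C: 2 H each → 8
  3 × C: 3 H each → 9
  2 × C: 1 H each → 2
  1 × C: no H
  1 × N (charge +1): 3 H
  1 × O: no H
  Total hydrogens = 22.
Net charge +1.
Molecular formula: C10H22NO+

C10H22NO+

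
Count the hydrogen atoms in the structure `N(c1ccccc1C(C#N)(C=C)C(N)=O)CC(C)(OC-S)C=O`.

Hydrogens are implicit in SMILES; fill each atom to its normal valence:
  4 × C (aromatic): 1 H each → 4
  4 × C: no H
  3 × C: 2 H each → 6
  3 × O: no H
  2 × C: 1 H each → 2
  2 × C (aromatic): no H
  1 × C: 3 H
  1 × N: 2 H
  1 × N: 1 H
  1 × N: no H
  1 × S: 1 H
  Total hydrogens = 19.

19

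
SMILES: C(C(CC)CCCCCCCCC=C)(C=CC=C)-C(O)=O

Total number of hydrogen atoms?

Hydrogens are implicit in SMILES; fill each atom to its normal valence:
  11 × C: 2 H each → 22
  6 × C: 1 H each → 6
  1 × C: 3 H
  1 × C: no H
  1 × O: 1 H
  1 × O: no H
  Total hydrogens = 32.

32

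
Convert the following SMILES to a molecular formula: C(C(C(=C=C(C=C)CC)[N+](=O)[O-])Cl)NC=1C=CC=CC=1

C15H17ClN2O2

Heavy atoms from the SMILES: 15 C, 1 Cl, 2 N, 2 O.
Implicit hydrogens by atom environment:
  5 × C (aromatic): 1 H each → 5
  3 × C: 2 H each → 6
  3 × C: no H
  2 × C: 1 H each → 2
  1 × C: 3 H
  1 × C (aromatic): no H
  1 × Cl: no H
  1 × N: 1 H
  1 × N (charge +1): no H
  1 × O: no H
  1 × O (charge -1): no H
  Total hydrogens = 17.
Molecular formula: C15H17ClN2O2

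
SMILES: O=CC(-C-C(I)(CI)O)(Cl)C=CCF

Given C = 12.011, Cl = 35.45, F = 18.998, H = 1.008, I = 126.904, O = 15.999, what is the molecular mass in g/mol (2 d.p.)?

Molecular formula: C8H10ClFI2O2.
M = 8×12.011 + 1×35.45 + 1×18.998 + 10×1.008 + 2×126.904 + 2×15.999 = 446.42 g/mol.

446.42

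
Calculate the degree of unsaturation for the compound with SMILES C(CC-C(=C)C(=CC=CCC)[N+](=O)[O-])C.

4

Molecular formula from the SMILES: C12H19NO2.
DoU = (2C + 2 + N − H − X)/2 = (2·12 + 2 + 1 − 19 − 0)/2 = 8/2 = 4.
(Structurally: 0 ring(s) + 4 π bond(s) = 4.)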